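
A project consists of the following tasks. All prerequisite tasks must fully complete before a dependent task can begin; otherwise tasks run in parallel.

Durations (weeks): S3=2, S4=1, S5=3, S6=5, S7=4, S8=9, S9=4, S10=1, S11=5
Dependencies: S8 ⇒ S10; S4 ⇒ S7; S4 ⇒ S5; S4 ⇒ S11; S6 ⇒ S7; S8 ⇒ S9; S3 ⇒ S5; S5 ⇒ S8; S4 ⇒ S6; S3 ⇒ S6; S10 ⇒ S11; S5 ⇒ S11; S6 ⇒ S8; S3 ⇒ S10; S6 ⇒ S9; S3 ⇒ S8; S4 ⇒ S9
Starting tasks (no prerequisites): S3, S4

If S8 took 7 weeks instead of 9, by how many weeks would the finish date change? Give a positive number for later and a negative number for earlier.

Baseline: S3→S6→S8→S10→S11 = 2+5+9+1+5 = 22 → 22 weeks.
S8 lies on that path, so at 7 weeks the path becomes 20 weeks.
The critical path is still S3→S6→S8→S10→S11; finish is now 20 weeks.
Change in finish: 20 − 22 = -2 weeks.

-2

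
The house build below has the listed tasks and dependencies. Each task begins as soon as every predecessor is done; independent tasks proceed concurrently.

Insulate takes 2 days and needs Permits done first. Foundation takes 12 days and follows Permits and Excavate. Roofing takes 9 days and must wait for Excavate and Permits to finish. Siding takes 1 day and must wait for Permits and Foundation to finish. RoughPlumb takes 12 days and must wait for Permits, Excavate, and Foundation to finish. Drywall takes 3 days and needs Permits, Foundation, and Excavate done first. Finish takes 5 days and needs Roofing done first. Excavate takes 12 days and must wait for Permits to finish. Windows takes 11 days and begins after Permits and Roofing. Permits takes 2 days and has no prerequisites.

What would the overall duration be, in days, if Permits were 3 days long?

Critical path before the change: Permits→Excavate→Foundation→RoughPlumb = 2+12+12+12 = 38 giving 38 days.
Since Permits is critical, the +1 change carries straight to that chain (now 39 days).
That remains the longest chain; total 39 days.

39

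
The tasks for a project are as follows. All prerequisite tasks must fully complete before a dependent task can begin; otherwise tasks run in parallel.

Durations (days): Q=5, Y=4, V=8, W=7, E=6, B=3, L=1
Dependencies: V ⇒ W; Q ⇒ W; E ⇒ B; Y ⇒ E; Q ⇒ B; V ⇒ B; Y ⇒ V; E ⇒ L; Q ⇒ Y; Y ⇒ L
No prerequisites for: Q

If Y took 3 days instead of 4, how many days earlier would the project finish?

Actual critical path: Q→Y→V→W = 5+4+8+7 = 24 ⇒ 24 days.
Since Y is critical, the -1 change carries straight to that chain (now 23 days).
No other chain overtakes it, so the finish is 23 days.
Change in finish: 23 − 24 = -1 days.

1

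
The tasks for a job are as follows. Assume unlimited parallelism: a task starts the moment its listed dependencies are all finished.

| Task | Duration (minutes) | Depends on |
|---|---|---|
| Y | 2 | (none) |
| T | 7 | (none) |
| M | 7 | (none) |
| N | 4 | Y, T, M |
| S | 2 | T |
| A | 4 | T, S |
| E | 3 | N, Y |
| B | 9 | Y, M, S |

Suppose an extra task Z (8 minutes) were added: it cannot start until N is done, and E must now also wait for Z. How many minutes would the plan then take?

22

Originally the plan takes 18 minutes.
With Z inserted, E now waits for max(N, Y, Z).
New critical path: T→N→Z→E = 7+4+8+3 = 22 ⇒ 22 minutes.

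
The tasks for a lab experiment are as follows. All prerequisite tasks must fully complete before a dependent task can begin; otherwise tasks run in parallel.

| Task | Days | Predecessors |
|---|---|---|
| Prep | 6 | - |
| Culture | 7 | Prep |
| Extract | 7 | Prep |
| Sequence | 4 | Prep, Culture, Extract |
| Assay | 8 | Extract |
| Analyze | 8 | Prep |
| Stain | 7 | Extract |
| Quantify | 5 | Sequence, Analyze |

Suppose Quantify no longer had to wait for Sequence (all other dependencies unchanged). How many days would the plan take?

21

With the dependency in place, Prep→Culture→Sequence→Quantify = 6+7+4+5 = 22 sets the finish at 22 days.
Without Sequence→Quantify, Quantify's earliest start moves from 17 to 14.
New critical path: Prep→Extract→Assay = 6+7+8 = 21 ⇒ 21 days.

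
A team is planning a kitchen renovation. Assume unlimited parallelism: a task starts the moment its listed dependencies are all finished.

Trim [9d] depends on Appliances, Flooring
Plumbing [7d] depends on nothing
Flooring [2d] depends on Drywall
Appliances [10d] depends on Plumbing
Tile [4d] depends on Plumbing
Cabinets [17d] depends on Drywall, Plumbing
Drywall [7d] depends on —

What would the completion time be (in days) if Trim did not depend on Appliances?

24

With the dependency in place, Plumbing→Appliances→Trim = 7+10+9 = 26 sets the finish at 26 days.
Without Appliances→Trim, Trim's earliest start moves from 17 to 9.
The longest chain is now Plumbing→Cabinets = 7+17 = 24, so the kitchen renovation takes 24 days.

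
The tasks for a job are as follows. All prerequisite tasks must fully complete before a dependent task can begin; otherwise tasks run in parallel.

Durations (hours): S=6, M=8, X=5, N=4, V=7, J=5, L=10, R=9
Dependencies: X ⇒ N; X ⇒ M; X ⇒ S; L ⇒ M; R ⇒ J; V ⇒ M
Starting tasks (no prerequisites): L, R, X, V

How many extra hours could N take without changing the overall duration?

9

Critical path: L→M = 10+8 = 18, so the finish is 18 hours.
N finishes as early as 9 and must finish by 18.
So N can slip 18 − 9 = 9 hours.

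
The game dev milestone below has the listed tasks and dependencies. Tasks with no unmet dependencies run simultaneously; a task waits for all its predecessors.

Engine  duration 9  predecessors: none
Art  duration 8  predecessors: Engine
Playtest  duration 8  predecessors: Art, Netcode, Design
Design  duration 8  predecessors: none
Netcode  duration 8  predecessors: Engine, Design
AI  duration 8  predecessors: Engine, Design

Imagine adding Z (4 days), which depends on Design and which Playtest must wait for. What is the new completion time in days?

Originally the game dev milestone takes 25 days.
With Z inserted, Playtest now waits for max(Art, Netcode, Design, Z).
New critical path: Engine→Art→Playtest = 9+8+8 = 25 ⇒ 25 days.

25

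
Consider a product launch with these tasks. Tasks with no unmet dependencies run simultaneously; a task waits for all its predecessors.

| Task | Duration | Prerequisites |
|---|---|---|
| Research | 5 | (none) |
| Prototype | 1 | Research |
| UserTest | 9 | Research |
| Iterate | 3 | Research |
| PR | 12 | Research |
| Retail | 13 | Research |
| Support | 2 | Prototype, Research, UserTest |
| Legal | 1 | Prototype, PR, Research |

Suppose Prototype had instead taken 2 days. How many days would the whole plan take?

18

As given, the longest chain is Research→PR→Legal = 5+12+1 = 18, so the finish is 18 days.
The longest path through Prototype is only 8 days, so Prototype has float 10.
That remains the longest chain; total 18 days.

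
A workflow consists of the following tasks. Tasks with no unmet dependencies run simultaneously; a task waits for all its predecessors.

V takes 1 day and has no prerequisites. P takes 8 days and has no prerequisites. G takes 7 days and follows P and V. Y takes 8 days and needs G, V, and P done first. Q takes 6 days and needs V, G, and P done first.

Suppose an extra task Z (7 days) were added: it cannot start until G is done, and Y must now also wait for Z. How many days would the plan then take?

30

Originally the plan takes 23 days.
With Z inserted, Y now waits for max(G, V, P, Z).
New critical path: P→G→Z→Y = 8+7+7+8 = 30 ⇒ 30 days.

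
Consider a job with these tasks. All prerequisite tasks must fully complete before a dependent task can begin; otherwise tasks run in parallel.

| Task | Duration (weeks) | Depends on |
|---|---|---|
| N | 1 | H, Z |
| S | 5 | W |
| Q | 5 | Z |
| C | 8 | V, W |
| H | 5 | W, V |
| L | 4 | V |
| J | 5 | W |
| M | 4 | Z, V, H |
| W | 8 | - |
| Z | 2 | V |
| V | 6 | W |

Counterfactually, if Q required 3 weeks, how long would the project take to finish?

23

Baseline: W→V→H→M = 8+6+5+4 = 23 → 23 weeks.
Q has 2 weeks of float (longest path through it is 21).
The critical path is still W→V→H→M; finish is now 23 weeks.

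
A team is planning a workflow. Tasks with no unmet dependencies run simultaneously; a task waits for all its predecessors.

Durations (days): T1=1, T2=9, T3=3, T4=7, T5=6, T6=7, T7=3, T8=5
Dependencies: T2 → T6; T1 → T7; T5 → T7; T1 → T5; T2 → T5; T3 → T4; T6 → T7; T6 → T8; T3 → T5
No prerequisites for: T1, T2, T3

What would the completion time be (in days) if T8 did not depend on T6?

With the dependency in place, T2→T6→T8 = 9+7+5 = 21 sets the finish at 21 days.
Without T6→T8, T8's earliest start moves from 16 to 0.
After: T2→T6→T7 = 9+7+3 = 19 → 19 days.

19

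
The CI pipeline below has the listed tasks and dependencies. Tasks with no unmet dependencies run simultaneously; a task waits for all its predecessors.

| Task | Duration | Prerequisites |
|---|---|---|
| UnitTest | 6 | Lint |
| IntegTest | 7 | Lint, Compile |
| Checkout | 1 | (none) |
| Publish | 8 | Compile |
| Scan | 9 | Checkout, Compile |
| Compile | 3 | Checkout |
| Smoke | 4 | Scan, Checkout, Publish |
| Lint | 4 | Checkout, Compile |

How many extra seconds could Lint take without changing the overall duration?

2

The longest chain is Checkout→Compile→Scan→Smoke = 1+3+9+4 = 17; overall finish 17 seconds.
Longest path through Lint: 15 seconds (earliest finish 8, latest finish 10).
Float = 17 − 15 = 2.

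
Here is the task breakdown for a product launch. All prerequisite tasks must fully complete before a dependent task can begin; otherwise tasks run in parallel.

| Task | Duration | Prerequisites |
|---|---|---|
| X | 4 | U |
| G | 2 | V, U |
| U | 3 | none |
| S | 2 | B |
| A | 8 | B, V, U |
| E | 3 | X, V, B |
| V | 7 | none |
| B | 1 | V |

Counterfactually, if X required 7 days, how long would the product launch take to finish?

As given, the longest chain is V→B→A = 7+1+8 = 16, so the finish is 16 days.
X has 6 days of float (longest path through it is 10).
That remains the longest chain; total 16 days.

16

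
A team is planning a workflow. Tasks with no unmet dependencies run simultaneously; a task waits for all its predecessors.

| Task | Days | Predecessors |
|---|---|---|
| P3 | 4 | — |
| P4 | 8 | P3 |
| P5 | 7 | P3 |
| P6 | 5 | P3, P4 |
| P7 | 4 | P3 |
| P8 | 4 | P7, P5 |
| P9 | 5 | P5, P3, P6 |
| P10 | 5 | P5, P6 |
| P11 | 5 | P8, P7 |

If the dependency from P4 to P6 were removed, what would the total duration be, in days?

20

Original critical path: P3→P4→P6→P9 = 4+8+5+5 = 22 ⇒ 22 days.
Without P4→P6, P6's earliest start moves from 12 to 4.
New critical path: P3→P5→P8→P11 = 4+7+4+5 = 20 ⇒ 20 days.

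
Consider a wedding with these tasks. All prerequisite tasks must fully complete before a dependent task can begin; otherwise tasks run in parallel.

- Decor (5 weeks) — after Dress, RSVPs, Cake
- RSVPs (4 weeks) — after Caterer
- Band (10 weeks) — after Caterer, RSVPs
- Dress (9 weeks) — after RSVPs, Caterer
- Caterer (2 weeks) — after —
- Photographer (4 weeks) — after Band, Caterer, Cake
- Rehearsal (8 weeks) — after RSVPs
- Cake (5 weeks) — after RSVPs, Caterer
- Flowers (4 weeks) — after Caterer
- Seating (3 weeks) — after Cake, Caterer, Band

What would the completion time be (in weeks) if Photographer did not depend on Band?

Before: longest chain Caterer→RSVPs→Dress→Decor = 2+4+9+5 = 20, finish 20.
Without Band→Photographer, Photographer's earliest start moves from 16 to 11.
After: Caterer→RSVPs→Dress→Decor = 2+4+9+5 = 20 → 20 weeks.

20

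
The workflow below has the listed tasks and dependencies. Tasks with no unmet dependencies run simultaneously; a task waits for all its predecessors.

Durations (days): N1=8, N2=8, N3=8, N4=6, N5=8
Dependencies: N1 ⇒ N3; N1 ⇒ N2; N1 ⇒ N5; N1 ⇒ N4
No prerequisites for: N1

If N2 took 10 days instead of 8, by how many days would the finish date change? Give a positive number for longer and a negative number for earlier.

2

The binding path is N1→N2 = 8+8 = 16; finish at 16 days.
N2 is on the critical path; changing it to 10 makes that path 18 days.
No other chain overtakes it, so the finish is 18 days.
Change in finish: 18 − 16 = +2 days.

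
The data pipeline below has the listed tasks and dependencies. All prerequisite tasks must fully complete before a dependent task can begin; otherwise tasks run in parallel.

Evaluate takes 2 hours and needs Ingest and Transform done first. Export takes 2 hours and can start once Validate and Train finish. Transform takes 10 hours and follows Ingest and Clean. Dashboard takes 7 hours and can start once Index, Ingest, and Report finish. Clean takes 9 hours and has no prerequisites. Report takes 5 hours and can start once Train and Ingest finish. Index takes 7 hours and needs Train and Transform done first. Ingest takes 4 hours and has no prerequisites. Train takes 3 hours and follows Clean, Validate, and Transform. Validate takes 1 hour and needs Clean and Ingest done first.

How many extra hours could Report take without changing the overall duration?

Critical path: Clean→Transform→Train→Index→Dashboard = 9+10+3+7+7 = 36, so the finish is 36 hours.
Report finishes as early as 27 and must finish by 29.
Slack of Report = 24 − 22 = 2 hours.

2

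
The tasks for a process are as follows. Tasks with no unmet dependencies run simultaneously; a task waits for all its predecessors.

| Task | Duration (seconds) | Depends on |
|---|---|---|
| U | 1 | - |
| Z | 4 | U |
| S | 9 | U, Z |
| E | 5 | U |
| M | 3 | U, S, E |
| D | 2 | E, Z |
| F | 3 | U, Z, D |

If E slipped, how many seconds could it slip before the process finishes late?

U→Z→S→M = 1+4+9+3 = 17 sets the makespan at 17 seconds.
E finishes as early as 6 and must finish by 12.
Float = 17 − 11 = 6.

6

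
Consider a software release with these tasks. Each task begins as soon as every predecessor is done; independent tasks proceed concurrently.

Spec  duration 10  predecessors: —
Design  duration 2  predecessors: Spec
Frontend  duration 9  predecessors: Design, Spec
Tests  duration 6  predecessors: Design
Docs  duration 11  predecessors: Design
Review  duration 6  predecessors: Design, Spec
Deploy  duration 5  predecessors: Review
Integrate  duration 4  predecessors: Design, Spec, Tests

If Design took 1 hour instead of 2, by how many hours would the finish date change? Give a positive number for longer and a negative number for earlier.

The binding path is Spec→Design→Docs = 10+2+11 = 23; finish at 23 hours.
Since Design is critical, the -1 change carries straight to that chain (now 22 hours).
The critical path is still Spec→Design→Docs; finish is now 22 hours.
Change in finish: 22 − 23 = -1 hours.

-1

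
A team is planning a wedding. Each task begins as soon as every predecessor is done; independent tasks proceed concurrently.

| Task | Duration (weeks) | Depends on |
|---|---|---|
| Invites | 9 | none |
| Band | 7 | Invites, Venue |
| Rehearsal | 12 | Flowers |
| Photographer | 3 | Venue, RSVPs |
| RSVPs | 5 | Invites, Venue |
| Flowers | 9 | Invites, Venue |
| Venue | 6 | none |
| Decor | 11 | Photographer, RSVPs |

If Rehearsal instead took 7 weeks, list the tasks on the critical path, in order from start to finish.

Invites, RSVPs, Photographer, Decor

The binding path is Invites→Flowers→Rehearsal = 9+9+12 = 30; finish at 30 weeks.
Rehearsal lies on that path, so at 7 weeks the path becomes 25 weeks.
New critical path: Invites→RSVPs→Photographer→Decor = 9+5+3+11 = 28 ⇒ 28 weeks.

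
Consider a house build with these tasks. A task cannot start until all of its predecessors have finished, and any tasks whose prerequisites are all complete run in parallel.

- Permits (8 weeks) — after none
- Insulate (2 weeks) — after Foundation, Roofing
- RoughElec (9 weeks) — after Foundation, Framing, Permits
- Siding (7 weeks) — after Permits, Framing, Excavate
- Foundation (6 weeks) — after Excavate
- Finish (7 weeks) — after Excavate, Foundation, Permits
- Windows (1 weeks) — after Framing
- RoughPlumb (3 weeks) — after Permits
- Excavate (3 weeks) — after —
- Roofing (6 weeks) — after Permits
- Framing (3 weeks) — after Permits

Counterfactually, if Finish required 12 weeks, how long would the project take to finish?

The binding path is Permits→Framing→RoughElec = 8+3+9 = 20; finish at 20 weeks.
Finish has 4 weeks of float (longest path through it is 16).
Now Excavate→Foundation→Finish = 3+6+12 = 21 is longest, so the finish becomes 21 weeks.

21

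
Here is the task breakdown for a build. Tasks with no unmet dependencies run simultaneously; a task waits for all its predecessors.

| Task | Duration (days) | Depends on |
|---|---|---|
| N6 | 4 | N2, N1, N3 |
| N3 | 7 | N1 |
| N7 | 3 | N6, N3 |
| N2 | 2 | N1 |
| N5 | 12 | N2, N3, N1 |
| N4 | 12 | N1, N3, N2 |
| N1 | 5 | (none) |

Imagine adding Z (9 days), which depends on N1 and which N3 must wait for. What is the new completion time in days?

Originally the job takes 24 days.
With Z inserted, N3 now waits for max(N1, Z).
New critical path: N1→Z→N3→N4 = 5+9+7+12 = 33 ⇒ 33 days.

33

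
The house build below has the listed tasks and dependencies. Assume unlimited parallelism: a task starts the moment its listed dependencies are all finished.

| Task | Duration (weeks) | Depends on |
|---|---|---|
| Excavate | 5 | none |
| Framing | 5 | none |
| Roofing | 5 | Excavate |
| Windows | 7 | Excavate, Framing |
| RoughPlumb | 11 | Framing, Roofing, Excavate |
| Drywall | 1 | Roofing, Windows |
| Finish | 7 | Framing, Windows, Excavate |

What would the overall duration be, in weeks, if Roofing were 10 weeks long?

Critical path before the change: Excavate→Roofing→RoughPlumb = 5+5+11 = 21 giving 21 weeks.
Roofing lies on that path, so at 10 weeks the path becomes 26 weeks.
No other chain overtakes it, so the finish is 26 weeks.

26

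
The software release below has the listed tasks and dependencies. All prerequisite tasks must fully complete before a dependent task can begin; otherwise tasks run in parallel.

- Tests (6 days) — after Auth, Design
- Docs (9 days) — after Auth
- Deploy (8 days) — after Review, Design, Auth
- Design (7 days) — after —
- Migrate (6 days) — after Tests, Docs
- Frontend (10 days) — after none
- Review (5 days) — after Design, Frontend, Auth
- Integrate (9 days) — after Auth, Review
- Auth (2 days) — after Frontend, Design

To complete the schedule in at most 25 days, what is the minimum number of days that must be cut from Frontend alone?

Current finish: 27 days; target: 25.
Frontend is on every critical path, so each day cut from Frontend cuts the finish by one (this holds down to a finish of 24).
Need 27 − 25 = 2 days off Frontend → Frontend becomes 8 days, finish becomes 25.

2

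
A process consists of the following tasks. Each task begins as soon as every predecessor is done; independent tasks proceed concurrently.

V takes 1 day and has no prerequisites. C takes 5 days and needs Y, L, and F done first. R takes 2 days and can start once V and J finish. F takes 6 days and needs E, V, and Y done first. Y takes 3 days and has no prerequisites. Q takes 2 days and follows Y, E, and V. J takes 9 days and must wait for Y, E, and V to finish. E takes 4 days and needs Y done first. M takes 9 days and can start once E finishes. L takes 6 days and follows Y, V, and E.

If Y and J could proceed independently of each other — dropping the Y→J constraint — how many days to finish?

18

Original critical path: Y→E→J→R = 3+4+9+2 = 18 ⇒ 18 days.
Dropping Y→J doesn't change J's earliest start (7); another predecessor still binds.
The longest chain is now Y→E→J→R = 3+4+9+2 = 18, so the job takes 18 days.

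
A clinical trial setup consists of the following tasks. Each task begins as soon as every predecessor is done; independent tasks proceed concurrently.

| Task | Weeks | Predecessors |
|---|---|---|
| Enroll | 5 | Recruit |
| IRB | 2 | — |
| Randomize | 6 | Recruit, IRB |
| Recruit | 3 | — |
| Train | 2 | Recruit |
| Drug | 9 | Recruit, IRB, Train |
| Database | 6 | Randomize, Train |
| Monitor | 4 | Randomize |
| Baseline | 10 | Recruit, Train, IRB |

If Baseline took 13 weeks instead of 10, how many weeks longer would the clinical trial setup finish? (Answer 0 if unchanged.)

Critical path before the change: Recruit→Train→Baseline = 3+2+10 = 15 giving 15 weeks.
Baseline is on the critical path; changing it to 13 makes that path 18 weeks.
No other chain overtakes it, so the finish is 18 weeks.
Change in finish: 18 − 15 = +3 weeks.

3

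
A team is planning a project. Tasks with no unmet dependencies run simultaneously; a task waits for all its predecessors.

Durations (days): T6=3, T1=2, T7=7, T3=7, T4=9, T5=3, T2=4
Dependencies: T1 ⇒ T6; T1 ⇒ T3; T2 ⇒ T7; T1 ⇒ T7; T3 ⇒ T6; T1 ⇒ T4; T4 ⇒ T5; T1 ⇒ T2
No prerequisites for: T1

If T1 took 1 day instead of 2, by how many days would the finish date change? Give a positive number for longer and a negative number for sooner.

-1

The binding path is T1→T4→T5 = 2+9+3 = 14; finish at 14 days.
T1 is on the critical path; changing it to 1 makes that path 13 days.
The critical path is still T1→T4→T5; finish is now 13 days.
Change in finish: 13 − 14 = -1 days.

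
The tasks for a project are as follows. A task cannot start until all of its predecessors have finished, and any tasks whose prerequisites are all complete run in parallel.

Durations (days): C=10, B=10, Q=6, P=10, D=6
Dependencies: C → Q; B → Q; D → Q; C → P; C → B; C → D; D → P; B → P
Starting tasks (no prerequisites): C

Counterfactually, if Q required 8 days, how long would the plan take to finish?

The binding path is C→B→P = 10+10+10 = 30; finish at 30 days.
Q has 4 days of float (longest path through it is 26).
No other chain overtakes it, so the finish is 30 days.

30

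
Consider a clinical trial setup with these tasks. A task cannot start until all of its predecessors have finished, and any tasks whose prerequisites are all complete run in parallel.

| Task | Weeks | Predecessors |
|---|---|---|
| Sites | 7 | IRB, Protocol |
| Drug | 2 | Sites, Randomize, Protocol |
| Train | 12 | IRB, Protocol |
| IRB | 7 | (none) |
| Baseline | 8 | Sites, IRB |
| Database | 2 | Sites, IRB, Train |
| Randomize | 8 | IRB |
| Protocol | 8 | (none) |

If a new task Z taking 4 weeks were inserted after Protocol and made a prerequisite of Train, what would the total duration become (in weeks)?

26

Originally the plan takes 23 weeks.
With Z inserted, Train now waits for max(IRB, Protocol, Z).
New critical path: Protocol→Z→Train→Database = 8+4+12+2 = 26 ⇒ 26 weeks.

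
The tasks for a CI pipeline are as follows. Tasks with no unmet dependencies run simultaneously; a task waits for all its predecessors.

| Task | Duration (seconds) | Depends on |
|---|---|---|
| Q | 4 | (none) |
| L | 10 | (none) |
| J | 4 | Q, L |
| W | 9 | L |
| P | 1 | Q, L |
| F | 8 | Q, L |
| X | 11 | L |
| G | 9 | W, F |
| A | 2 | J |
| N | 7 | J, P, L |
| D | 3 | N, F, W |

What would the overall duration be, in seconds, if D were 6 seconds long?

28

As given, the longest chain is L→W→G = 10+9+9 = 28, so the finish is 28 seconds.
D is off the critical path — its longest chain is 24 seconds, giving 4 of slack.
That remains the longest chain; total 28 seconds.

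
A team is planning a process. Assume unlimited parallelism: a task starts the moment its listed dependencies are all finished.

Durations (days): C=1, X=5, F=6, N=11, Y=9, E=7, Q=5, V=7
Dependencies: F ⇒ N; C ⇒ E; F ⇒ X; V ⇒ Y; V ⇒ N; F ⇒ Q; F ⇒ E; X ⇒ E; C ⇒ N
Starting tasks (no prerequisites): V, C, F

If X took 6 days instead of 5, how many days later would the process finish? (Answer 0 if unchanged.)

1

As given, the longest chain is F→X→E = 6+5+7 = 18, so the finish is 18 days.
X lies on that path, so at 6 days the path becomes 19 days.
The critical path is still F→X→E; finish is now 19 days.
Change in finish: 19 − 18 = +1 days.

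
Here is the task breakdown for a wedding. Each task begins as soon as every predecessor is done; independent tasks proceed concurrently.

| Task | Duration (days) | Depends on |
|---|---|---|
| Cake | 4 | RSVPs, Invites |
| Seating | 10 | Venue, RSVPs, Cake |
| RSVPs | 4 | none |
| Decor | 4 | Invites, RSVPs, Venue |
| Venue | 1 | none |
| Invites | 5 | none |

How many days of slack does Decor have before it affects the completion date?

10

Invites→Cake→Seating = 5+4+10 = 19 sets the makespan at 19 days.
Longest path through Decor: 9 days (earliest finish 9, latest finish 19).
So Decor can slip 19 − 9 = 10 days.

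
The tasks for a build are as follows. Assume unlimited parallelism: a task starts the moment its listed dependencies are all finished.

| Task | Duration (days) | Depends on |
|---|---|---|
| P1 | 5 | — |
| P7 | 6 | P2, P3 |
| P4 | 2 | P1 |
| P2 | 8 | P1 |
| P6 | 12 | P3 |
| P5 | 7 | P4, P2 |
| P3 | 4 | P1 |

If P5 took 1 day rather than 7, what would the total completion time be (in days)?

21

Actual critical path: P1→P3→P6 = 5+4+12 = 21 ⇒ 21 days.
P5 has 1 day of float (longest path through it is 20).
No other chain overtakes it, so the finish is 21 days.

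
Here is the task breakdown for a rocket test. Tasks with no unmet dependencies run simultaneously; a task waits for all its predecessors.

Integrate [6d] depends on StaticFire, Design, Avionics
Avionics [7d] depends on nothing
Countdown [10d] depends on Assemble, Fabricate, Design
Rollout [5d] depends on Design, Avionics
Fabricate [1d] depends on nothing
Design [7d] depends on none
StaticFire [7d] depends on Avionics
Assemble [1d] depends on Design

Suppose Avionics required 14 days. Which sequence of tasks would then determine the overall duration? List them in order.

As given, the longest chain is Avionics→StaticFire→Integrate = 7+7+6 = 20, so the finish is 20 days.
Avionics lies on that path, so at 14 days the path becomes 27 days.
That remains the longest chain; total 27 days.

Avionics, StaticFire, Integrate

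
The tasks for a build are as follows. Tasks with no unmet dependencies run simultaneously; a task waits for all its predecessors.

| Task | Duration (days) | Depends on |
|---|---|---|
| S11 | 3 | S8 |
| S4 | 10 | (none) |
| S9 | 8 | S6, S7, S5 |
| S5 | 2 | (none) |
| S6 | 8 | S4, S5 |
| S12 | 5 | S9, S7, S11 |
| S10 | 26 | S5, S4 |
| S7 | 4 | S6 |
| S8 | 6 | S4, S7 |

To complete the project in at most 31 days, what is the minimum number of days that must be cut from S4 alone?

Current finish: 36 days; target: 31.
S4 is on every critical path, so each day cut from S4 cuts the finish by one (this holds down to a finish of 28).
Need 36 − 31 = 5 days off S4 → S4 becomes 5 days, finish becomes 31.

5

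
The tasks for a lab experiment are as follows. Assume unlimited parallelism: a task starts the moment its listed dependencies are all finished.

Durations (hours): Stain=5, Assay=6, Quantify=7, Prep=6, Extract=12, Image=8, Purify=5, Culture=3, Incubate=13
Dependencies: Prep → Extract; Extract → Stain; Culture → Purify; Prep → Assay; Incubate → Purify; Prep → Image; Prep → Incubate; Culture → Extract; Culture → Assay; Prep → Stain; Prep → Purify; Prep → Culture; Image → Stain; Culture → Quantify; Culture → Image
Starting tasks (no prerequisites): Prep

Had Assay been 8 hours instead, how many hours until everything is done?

Baseline: Prep→Culture→Extract→Stain = 6+3+12+5 = 26 → 26 hours.
Assay has 11 hours of float (longest path through it is 15).
That remains the longest chain; total 26 hours.

26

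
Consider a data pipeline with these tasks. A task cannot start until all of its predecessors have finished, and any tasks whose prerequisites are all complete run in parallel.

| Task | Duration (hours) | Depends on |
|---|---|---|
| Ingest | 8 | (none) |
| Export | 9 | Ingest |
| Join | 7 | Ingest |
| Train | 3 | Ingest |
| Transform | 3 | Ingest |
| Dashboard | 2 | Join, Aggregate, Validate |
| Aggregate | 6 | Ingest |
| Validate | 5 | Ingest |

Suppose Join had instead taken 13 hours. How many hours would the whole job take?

23

Critical path before the change: Ingest→Join→Dashboard = 8+7+2 = 17 giving 17 hours.
Since Join is critical, the +6 change carries straight to that chain (now 23 hours).
The critical path is still Ingest→Join→Dashboard; finish is now 23 hours.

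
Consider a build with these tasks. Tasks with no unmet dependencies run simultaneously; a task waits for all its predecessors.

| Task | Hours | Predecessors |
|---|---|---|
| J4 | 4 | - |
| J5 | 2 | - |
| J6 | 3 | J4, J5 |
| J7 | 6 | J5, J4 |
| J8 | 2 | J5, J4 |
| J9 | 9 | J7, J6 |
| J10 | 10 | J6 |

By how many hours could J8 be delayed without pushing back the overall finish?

The longest chain is J4→J7→J9 = 4+6+9 = 19; overall finish 19 hours.
Longest path through J8: 6 hours (earliest finish 6, latest finish 19).
Slack of J8 = 17 − 4 = 13 hours.

13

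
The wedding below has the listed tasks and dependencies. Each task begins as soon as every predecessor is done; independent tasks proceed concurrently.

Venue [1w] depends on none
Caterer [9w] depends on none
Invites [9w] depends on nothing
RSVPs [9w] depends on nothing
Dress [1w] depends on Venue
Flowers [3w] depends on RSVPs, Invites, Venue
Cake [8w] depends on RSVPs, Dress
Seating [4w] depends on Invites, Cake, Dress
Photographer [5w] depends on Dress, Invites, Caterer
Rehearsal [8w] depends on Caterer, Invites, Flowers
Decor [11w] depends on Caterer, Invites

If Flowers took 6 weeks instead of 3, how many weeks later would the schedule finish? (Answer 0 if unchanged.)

2

Actual critical path: RSVPs→Cake→Seating = 9+8+4 = 21 ⇒ 21 weeks.
Flowers is off the critical path — its longest chain is 20 weeks, giving 1 of slack.
The binding chain switches to Invites→Flowers→Rehearsal = 9+6+8 = 23; finish 23 weeks.
Change in finish: 23 − 21 = +2 weeks.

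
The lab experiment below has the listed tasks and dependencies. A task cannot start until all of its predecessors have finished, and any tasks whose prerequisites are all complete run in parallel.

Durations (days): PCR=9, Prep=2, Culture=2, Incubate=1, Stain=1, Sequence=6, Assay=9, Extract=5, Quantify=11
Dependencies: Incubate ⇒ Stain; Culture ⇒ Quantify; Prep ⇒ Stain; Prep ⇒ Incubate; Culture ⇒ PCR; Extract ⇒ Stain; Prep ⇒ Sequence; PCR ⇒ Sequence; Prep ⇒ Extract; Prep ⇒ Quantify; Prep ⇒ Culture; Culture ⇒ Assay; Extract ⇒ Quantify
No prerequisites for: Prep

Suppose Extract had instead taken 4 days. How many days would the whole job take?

19

Actual critical path: Prep→Culture→PCR→Sequence = 2+2+9+6 = 19 ⇒ 19 days.
Extract is off the critical path — its longest chain is 18 days, giving 1 of slack.
No other chain overtakes it, so the finish is 19 days.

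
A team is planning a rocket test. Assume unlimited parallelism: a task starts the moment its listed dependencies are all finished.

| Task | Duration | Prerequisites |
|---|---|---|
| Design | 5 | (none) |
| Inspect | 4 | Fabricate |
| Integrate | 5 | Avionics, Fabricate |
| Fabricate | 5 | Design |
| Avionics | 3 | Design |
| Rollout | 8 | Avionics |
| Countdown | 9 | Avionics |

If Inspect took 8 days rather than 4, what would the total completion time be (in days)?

18

Baseline: Design→Avionics→Countdown = 5+3+9 = 17 → 17 days.
Inspect has 3 days of float (longest path through it is 14).
Now Design→Fabricate→Inspect = 5+5+8 = 18 is longest, so the finish becomes 18 days.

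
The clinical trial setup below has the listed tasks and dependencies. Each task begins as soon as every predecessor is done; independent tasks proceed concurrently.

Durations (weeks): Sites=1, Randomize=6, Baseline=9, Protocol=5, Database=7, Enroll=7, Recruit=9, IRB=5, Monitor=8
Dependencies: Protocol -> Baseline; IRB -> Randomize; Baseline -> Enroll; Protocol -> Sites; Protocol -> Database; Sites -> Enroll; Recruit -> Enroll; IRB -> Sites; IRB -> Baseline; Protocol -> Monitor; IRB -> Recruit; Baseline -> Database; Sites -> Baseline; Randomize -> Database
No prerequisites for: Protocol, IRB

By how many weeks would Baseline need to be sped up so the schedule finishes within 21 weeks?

1

Current finish: 22 weeks; target: 21.
Baseline is on every critical path, so each week cut from Baseline cuts the finish by one (this holds down to a finish of 21).
Need 22 − 21 = 1 week off Baseline → Baseline becomes 8 weeks, finish becomes 21.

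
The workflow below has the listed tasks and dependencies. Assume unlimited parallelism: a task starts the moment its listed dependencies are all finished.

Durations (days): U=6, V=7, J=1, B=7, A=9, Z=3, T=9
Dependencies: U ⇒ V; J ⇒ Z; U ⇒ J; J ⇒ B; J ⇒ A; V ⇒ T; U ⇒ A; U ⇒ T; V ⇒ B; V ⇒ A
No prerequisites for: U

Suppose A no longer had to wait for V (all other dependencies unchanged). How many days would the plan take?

22

Before: longest chain U→V→A = 6+7+9 = 22, finish 22.
Without V→A, A's earliest start moves from 13 to 7.
New critical path: U→V→T = 6+7+9 = 22 ⇒ 22 days.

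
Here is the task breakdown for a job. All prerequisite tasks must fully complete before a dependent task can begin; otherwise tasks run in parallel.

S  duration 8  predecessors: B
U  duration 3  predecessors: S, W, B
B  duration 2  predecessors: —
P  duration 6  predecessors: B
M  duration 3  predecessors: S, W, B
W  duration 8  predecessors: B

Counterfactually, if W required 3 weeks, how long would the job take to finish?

13

Critical path before the change: B→W→M = 2+8+3 = 13 giving 13 weeks.
Since W is critical, the -5 change carries straight to that chain (now 8 weeks).
The binding chain switches to B→S→M = 2+8+3 = 13; finish 13 weeks.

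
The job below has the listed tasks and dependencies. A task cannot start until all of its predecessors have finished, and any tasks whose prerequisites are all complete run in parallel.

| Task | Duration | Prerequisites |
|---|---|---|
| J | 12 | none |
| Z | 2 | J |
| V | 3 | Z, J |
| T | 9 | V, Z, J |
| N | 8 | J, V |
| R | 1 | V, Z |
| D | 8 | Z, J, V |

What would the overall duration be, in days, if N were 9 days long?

26

Actual critical path: J→Z→V→T = 12+2+3+9 = 26 ⇒ 26 days.
N has 1 day of float (longest path through it is 25).
The critical path is still J→Z→V→T; finish is now 26 days.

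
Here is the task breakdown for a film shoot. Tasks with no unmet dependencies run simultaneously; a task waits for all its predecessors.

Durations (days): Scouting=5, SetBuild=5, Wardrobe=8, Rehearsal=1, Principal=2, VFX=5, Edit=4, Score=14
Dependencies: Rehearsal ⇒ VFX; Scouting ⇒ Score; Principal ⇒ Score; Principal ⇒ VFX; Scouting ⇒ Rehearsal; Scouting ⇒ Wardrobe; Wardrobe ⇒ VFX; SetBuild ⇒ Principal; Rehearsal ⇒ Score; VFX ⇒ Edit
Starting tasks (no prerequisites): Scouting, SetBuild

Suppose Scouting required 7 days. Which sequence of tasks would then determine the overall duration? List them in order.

Scouting, Wardrobe, VFX, Edit

Actual critical path: Scouting→Wardrobe→VFX→Edit = 5+8+5+4 = 22 ⇒ 22 days.
Since Scouting is critical, the +2 change carries straight to that chain (now 24 days).
The critical path is still Scouting→Wardrobe→VFX→Edit; finish is now 24 days.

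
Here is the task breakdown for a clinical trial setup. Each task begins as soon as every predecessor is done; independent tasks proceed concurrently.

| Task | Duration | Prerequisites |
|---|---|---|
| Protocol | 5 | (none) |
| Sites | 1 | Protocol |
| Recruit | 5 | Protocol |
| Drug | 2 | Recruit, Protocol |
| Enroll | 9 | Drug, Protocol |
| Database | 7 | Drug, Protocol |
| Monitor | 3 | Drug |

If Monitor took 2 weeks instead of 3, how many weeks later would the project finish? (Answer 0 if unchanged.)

Critical path before the change: Protocol→Recruit→Drug→Enroll = 5+5+2+9 = 21 giving 21 weeks.
The longest path through Monitor is only 15 weeks, so Monitor has float 6.
That remains the longest chain; total 21 weeks.
Change in finish: 21 − 21 = +0 weeks.

0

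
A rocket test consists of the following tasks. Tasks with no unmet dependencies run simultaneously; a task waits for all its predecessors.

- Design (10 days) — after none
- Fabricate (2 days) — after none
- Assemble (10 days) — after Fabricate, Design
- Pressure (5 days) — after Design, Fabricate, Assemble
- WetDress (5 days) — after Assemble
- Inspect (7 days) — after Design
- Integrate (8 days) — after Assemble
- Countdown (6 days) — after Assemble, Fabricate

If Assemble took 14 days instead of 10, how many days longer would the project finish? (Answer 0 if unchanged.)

4

Baseline: Design→Assemble→Integrate = 10+10+8 = 28 → 28 days.
Assemble is on the critical path; changing it to 14 makes that path 32 days.
The critical path is still Design→Assemble→Integrate; finish is now 32 days.
Change in finish: 32 − 28 = +4 days.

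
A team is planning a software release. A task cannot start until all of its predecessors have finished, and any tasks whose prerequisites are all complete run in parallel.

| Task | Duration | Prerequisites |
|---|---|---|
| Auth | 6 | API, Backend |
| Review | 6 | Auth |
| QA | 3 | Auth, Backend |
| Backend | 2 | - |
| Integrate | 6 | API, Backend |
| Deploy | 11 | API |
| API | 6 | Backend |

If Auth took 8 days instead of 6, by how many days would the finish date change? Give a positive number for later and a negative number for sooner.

2

Baseline: Backend→API→Auth→Review = 2+6+6+6 = 20 → 20 days.
Auth lies on that path, so at 8 days the path becomes 22 days.
That remains the longest chain; total 22 days.
Change in finish: 22 − 20 = +2 days.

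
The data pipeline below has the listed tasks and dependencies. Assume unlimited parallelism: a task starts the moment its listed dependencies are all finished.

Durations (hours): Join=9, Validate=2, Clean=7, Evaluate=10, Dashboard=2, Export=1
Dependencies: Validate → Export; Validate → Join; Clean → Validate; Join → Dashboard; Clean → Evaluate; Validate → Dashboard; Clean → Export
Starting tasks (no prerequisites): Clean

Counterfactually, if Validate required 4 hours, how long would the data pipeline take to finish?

Baseline: Clean→Validate→Join→Dashboard = 7+2+9+2 = 20 → 20 hours.
Validate lies on that path, so at 4 hours the path becomes 22 hours.
No other chain overtakes it, so the finish is 22 hours.

22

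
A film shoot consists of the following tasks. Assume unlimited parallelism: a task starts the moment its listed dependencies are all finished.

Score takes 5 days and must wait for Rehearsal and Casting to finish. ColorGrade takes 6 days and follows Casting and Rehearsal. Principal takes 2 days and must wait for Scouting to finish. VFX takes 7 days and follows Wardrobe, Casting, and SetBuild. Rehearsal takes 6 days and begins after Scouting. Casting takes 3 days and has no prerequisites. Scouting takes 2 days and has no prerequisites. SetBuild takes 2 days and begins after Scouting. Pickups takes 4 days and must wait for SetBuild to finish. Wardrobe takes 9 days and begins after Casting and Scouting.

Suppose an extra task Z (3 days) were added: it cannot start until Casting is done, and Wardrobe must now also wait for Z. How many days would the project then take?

22

Originally the project takes 19 days.
With Z inserted, Wardrobe now waits for max(Casting, Scouting, Z).
New critical path: Casting→Z→Wardrobe→VFX = 3+3+9+7 = 22 ⇒ 22 days.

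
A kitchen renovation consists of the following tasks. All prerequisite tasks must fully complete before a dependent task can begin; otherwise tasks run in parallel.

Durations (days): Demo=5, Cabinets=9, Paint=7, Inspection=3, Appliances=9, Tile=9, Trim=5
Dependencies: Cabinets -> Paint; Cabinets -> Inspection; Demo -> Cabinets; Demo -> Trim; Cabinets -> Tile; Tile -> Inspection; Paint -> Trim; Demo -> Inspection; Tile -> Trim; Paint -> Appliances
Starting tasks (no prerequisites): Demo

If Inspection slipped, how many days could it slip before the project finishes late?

4

Critical path: Demo→Cabinets→Paint→Appliances = 5+9+7+9 = 30, so the finish is 30 days.
Longest path through Inspection: 26 days (earliest finish 26, latest finish 30).
Float = 30 − 26 = 4.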